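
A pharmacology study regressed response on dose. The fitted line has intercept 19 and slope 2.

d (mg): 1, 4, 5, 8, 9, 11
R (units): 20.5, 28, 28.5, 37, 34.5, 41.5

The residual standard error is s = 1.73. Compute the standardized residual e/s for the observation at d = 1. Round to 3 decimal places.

-0.289

R̂ = 19 + 2·1 = 21
e = 20.5 − 21 = -0.5
e/s = -0.5 / 1.73 = -0.289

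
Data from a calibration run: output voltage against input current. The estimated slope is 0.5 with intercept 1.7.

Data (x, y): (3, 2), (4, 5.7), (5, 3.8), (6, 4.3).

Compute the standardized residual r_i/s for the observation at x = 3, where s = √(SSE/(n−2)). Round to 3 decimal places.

-0.707

x=3: ŷ = 1.7 + 0.5·3 = 3.2; r = 2 − 3.2 = -1.2
x=4: ŷ = 1.7 + 0.5·4 = 3.7; r = 5.7 − 3.7 = 2
x=5: ŷ = 1.7 + 0.5·5 = 4.2; r = 3.8 − 4.2 = -0.4
x=6: ŷ = 1.7 + 0.5·6 = 4.7; r = 4.3 − 4.7 = -0.4
SSE = 1.44 + 4 + 0.16 + 0.16 = 5.76
s = √(5.76/2) = 1.69706
r/s = -1.2 / 1.69706 = -0.707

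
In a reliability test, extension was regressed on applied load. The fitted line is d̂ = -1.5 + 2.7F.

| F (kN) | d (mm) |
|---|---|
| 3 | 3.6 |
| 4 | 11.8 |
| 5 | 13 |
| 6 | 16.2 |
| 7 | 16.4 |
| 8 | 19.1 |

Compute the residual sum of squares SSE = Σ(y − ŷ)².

F=3: d̂ = -1.5 + 2.7·3 = 6.6; e = 3.6 − 6.6 = -3
F=4: d̂ = -1.5 + 2.7·4 = 9.3; e = 11.8 − 9.3 = 2.5
F=5: d̂ = -1.5 + 2.7·5 = 12; e = 13 − 12 = 1
F=6: d̂ = -1.5 + 2.7·6 = 14.7; e = 16.2 − 14.7 = 1.5
F=7: d̂ = -1.5 + 2.7·7 = 17.4; e = 16.4 − 17.4 = -1
F=8: d̂ = -1.5 + 2.7·8 = 20.1; e = 19.1 − 20.1 = -1
SSE = 9 + 6.25 + 1 + 2.25 + 1 + 1 = 20.5

SSE = 20.5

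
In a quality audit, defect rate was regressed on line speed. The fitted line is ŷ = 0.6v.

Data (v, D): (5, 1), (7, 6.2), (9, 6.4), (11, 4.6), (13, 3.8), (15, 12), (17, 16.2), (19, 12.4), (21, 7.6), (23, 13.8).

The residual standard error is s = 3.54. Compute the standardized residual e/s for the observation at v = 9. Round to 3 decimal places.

ŷ = 0.6·9 = 5.4
e = 6.4 − 5.4 = 1
e/s = 1 / 3.54 = 0.282

0.282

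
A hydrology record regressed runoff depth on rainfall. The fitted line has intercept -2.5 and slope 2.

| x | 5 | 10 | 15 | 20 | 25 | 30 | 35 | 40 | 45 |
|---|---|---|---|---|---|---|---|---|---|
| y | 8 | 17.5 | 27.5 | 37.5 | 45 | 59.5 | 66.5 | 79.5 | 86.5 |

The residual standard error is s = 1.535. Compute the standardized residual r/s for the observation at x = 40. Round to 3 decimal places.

ŷ = -2.5 + 2·40 = 77.5
r = 79.5 − 77.5 = 2
r/s = 2 / 1.535 = 1.303

1.303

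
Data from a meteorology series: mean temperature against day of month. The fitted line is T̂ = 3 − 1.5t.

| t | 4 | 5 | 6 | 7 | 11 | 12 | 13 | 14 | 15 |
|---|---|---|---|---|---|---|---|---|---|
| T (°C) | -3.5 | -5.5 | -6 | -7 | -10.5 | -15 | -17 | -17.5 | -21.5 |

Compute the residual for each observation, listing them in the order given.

t=4: T̂ = 3 − 1.5·4 = -3; r = -3.5 − (-3) = -0.5
t=5: T̂ = 3 − 1.5·5 = -4.5; r = -5.5 − (-4.5) = -1
t=6: T̂ = 3 − 1.5·6 = -6; r = -6 − (-6) = 0
t=7: T̂ = 3 − 1.5·7 = -7.5; r = -7 − (-7.5) = 0.5
t=11: T̂ = 3 − 1.5·11 = -13.5; r = -10.5 − (-13.5) = 3
t=12: T̂ = 3 − 1.5·12 = -15; r = -15 − (-15) = 0
t=13: T̂ = 3 − 1.5·13 = -16.5; r = -17 − (-16.5) = -0.5
t=14: T̂ = 3 − 1.5·14 = -18; r = -17.5 − (-18) = 0.5
t=15: T̂ = 3 − 1.5·15 = -19.5; r = -21.5 − (-19.5) = -2

-0.5, -1, 0, 0.5, 3, 0, -0.5, 0.5, -2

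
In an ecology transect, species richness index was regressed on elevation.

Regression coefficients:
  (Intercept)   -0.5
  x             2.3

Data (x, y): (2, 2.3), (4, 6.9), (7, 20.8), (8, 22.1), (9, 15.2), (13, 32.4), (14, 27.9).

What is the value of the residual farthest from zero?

x=2: ŷ = -0.5 + 2.3·2 = 4.1; e = 2.3 − 4.1 = -1.8
x=4: ŷ = -0.5 + 2.3·4 = 8.7; e = 6.9 − 8.7 = -1.8
x=7: ŷ = -0.5 + 2.3·7 = 15.6; e = 20.8 − 15.6 = 5.2
x=8: ŷ = -0.5 + 2.3·8 = 17.9; e = 22.1 − 17.9 = 4.2
x=9: ŷ = -0.5 + 2.3·9 = 20.2; e = 15.2 − 20.2 = -5
x=13: ŷ = -0.5 + 2.3·13 = 29.4; e = 32.4 − 29.4 = 3
x=14: ŷ = -0.5 + 2.3·14 = 31.7; e = 27.9 − 31.7 = -3.8
Largest |e| is 5.2 at x = 7, residual 5.2.

e = 5.2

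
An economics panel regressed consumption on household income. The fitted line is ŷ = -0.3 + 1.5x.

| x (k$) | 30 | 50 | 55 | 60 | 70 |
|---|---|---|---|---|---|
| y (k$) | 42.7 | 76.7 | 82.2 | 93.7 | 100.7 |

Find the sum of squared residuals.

x=30: ŷ = -0.3 + 1.5·30 = 44.7; e = 42.7 − 44.7 = -2
x=50: ŷ = -0.3 + 1.5·50 = 74.7; e = 76.7 − 74.7 = 2
x=55: ŷ = -0.3 + 1.5·55 = 82.2; e = 82.2 − 82.2 = 0
x=60: ŷ = -0.3 + 1.5·60 = 89.7; e = 93.7 − 89.7 = 4
x=70: ŷ = -0.3 + 1.5·70 = 104.7; e = 100.7 − 104.7 = -4
SSE = 4 + 4 + 0 + 16 + 16 = 40

SSE = 40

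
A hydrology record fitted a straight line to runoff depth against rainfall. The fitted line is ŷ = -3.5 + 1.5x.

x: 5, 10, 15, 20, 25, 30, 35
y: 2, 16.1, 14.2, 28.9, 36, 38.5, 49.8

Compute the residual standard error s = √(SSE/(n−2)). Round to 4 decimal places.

s = 3.6770

x=5: ŷ = -3.5 + 1.5·5 = 4; r = 2 − 4 = -2
x=10: ŷ = -3.5 + 1.5·10 = 11.5; r = 16.1 − 11.5 = 4.6
x=15: ŷ = -3.5 + 1.5·15 = 19; r = 14.2 − 19 = -4.8
x=20: ŷ = -3.5 + 1.5·20 = 26.5; r = 28.9 − 26.5 = 2.4
x=25: ŷ = -3.5 + 1.5·25 = 34; r = 36 − 34 = 2
x=30: ŷ = -3.5 + 1.5·30 = 41.5; r = 38.5 − 41.5 = -3
x=35: ŷ = -3.5 + 1.5·35 = 49; r = 49.8 − 49 = 0.8
SSE = 4 + 21.16 + 23.04 + 5.76 + 4 + 9 + 0.64 = 67.6
s = √(67.6/5) = √13.52 ≈ 3.6770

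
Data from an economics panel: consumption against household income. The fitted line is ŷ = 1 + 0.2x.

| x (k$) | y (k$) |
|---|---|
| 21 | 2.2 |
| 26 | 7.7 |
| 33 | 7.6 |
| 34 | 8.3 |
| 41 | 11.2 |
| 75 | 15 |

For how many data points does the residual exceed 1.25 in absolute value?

x=21: ŷ = 1 + 0.2·21 = 5.2; r = 2.2 − 5.2 = -3
x=26: ŷ = 1 + 0.2·26 = 6.2; r = 7.7 − 6.2 = 1.5
x=33: ŷ = 1 + 0.2·33 = 7.6; r = 7.6 − 7.6 = 0
x=34: ŷ = 1 + 0.2·34 = 7.8; r = 8.3 − 7.8 = 0.5
x=41: ŷ = 1 + 0.2·41 = 9.2; r = 11.2 − 9.2 = 2
x=75: ŷ = 1 + 0.2·75 = 16; r = 15 − 16 = -1
|r| > 1.25: x=21 (|r|=3), x=26 (|r|=1.5), x=41 (|r|=2) → 3

3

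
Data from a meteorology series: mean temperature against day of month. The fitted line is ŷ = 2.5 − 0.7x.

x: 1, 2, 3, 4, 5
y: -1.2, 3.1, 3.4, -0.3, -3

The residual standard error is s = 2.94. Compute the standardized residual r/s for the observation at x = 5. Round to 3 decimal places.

ŷ = 2.5 − 0.7·5 = -1
r = -3 − (-1) = -2
r/s = -2 / 2.94 = -0.680

-0.680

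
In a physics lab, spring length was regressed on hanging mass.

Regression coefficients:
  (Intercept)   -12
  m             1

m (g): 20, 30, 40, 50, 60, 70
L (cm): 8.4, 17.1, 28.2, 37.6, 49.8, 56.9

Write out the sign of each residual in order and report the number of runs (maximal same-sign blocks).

m=20: L̂ = -12 + 20 = 8; r = 8.4 − 8 = 0.4
m=30: L̂ = -12 + 30 = 18; r = 17.1 − 18 = -0.9
m=40: L̂ = -12 + 40 = 28; r = 28.2 − 28 = 0.2
m=50: L̂ = -12 + 50 = 38; r = 37.6 − 38 = -0.4
m=60: L̂ = -12 + 60 = 48; r = 49.8 − 48 = 1.8
m=70: L̂ = -12 + 70 = 58; r = 56.9 − 58 = -1.1
Signs: + − + − + −
Runs: +×1, −×1, +×1, −×1, +×1, −×1 → 6

6 runs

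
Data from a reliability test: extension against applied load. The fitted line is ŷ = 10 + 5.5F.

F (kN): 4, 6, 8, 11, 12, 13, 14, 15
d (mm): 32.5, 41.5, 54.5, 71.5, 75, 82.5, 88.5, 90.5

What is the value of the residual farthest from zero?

e = -2

F=4: ŷ = 10 + 5.5·4 = 32; e = 32.5 − 32 = 0.5
F=6: ŷ = 10 + 5.5·6 = 43; e = 41.5 − 43 = -1.5
F=8: ŷ = 10 + 5.5·8 = 54; e = 54.5 − 54 = 0.5
F=11: ŷ = 10 + 5.5·11 = 70.5; e = 71.5 − 70.5 = 1
F=12: ŷ = 10 + 5.5·12 = 76; e = 75 − 76 = -1
F=13: ŷ = 10 + 5.5·13 = 81.5; e = 82.5 − 81.5 = 1
F=14: ŷ = 10 + 5.5·14 = 87; e = 88.5 − 87 = 1.5
F=15: ŷ = 10 + 5.5·15 = 92.5; e = 90.5 − 92.5 = -2
Largest |e| is 2 at F = 15, residual -2.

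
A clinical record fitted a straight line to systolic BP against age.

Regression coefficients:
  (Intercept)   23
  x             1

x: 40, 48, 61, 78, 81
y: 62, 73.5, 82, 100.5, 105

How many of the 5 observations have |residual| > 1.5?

x=40: ŷ = 23 + 40 = 63; e = 62 − 63 = -1
x=48: ŷ = 23 + 48 = 71; e = 73.5 − 71 = 2.5
x=61: ŷ = 23 + 61 = 84; e = 82 − 84 = -2
x=78: ŷ = 23 + 78 = 101; e = 100.5 − 101 = -0.5
x=81: ŷ = 23 + 81 = 104; e = 105 − 104 = 1
|e| > 1.5: x=48 (|e|=2.5), x=61 (|e|=2) → 2

2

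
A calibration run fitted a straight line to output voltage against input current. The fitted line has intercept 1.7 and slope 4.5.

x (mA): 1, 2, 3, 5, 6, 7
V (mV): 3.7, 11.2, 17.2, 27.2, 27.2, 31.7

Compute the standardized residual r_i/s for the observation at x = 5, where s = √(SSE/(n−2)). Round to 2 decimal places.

1.22

x=1: V̂ = 1.7 + 4.5·1 = 6.2; r = 3.7 − 6.2 = -2.5
x=2: V̂ = 1.7 + 4.5·2 = 10.7; r = 11.2 − 10.7 = 0.5
x=3: V̂ = 1.7 + 4.5·3 = 15.2; r = 17.2 − 15.2 = 2
x=5: V̂ = 1.7 + 4.5·5 = 24.2; r = 27.2 − 24.2 = 3
x=6: V̂ = 1.7 + 4.5·6 = 28.7; r = 27.2 − 28.7 = -1.5
x=7: V̂ = 1.7 + 4.5·7 = 33.2; r = 31.7 − 33.2 = -1.5
SSE = 6.25 + 0.25 + 4 + 9 + 2.25 + 2.25 = 24
s = √(24/4) = 2.44949
r/s = 3 / 2.44949 = 1.22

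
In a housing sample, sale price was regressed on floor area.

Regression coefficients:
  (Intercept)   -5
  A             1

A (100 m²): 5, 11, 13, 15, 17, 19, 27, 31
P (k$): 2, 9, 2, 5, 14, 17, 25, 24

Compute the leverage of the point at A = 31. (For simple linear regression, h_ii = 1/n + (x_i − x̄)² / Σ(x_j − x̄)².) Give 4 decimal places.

Ā = (5 + 11 + 13 + 15 + 17 + 19 + 27 + 31)/8 = 17.25
Σ(A − Ā)² = 150.062 + 39.0625 + 18.0625 + 5.0625 + 0.0625 + 3.0625 + 95.0625 + 189.062 = 499.5
h = 1/8 + (13.75)²/499.5 = 0.125 + 0.378504 = 0.5035

h = 0.5035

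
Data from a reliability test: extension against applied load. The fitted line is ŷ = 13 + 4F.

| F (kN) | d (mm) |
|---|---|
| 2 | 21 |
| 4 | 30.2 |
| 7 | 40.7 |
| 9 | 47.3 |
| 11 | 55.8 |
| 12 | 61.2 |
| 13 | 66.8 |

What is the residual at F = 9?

e = -1.7

ŷ = 13 + 4·9 = 49
e = 47.3 − 49 = -1.7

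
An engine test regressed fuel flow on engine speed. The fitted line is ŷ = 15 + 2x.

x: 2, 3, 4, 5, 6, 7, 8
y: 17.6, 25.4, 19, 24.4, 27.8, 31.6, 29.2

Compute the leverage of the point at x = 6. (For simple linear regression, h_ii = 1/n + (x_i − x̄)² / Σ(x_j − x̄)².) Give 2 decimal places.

h = 0.18

x̄ = (2 + 3 + 4 + 5 + 6 + 7 + 8)/7 = 5
Σ(x − x̄)² = 9 + 4 + 1 + 0 + 1 + 4 + 9 = 28
h = 1/7 + (1)²/28 = 0.142857 + 0.0357143 = 0.18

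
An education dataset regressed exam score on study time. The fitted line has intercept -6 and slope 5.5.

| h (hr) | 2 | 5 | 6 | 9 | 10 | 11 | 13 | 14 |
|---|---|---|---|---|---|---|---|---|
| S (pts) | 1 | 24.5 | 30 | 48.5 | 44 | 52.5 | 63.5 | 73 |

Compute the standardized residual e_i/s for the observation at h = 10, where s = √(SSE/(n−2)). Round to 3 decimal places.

h=2: ŷ = -6 + 5.5·2 = 5; e = 1 − 5 = -4
h=5: ŷ = -6 + 5.5·5 = 21.5; e = 24.5 − 21.5 = 3
h=6: ŷ = -6 + 5.5·6 = 27; e = 30 − 27 = 3
h=9: ŷ = -6 + 5.5·9 = 43.5; e = 48.5 − 43.5 = 5
h=10: ŷ = -6 + 5.5·10 = 49; e = 44 − 49 = -5
h=11: ŷ = -6 + 5.5·11 = 54.5; e = 52.5 − 54.5 = -2
h=13: ŷ = -6 + 5.5·13 = 65.5; e = 63.5 − 65.5 = -2
h=14: ŷ = -6 + 5.5·14 = 71; e = 73 − 71 = 2
SSE = 16 + 9 + 9 + 25 + 25 + 4 + 4 + 4 = 96
s = √(96/6) = 4
e/s = -5 / 4 = -1.250

-1.250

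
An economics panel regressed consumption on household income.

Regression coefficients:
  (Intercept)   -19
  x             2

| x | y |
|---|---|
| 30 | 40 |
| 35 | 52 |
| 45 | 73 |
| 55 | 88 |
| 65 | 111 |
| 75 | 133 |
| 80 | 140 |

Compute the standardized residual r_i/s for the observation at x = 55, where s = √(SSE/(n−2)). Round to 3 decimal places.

-1.500

x=30: ŷ = -19 + 2·30 = 41; r = 40 − 41 = -1
x=35: ŷ = -19 + 2·35 = 51; r = 52 − 51 = 1
x=45: ŷ = -19 + 2·45 = 71; r = 73 − 71 = 2
x=55: ŷ = -19 + 2·55 = 91; r = 88 − 91 = -3
x=65: ŷ = -19 + 2·65 = 111; r = 111 − 111 = 0
x=75: ŷ = -19 + 2·75 = 131; r = 133 − 131 = 2
x=80: ŷ = -19 + 2·80 = 141; r = 140 − 141 = -1
SSE = 1 + 1 + 4 + 9 + 0 + 4 + 1 = 20
s = √(20/5) = 2
r/s = -3 / 2 = -1.500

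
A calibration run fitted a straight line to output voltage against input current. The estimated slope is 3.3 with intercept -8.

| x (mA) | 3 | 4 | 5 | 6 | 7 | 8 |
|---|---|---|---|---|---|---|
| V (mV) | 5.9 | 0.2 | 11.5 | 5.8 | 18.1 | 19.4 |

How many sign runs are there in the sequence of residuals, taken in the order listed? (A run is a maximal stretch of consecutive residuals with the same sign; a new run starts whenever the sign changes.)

x=3: V̂ = -8 + 3.3·3 = 1.9; e = 5.9 − 1.9 = 4
x=4: V̂ = -8 + 3.3·4 = 5.2; e = 0.2 − 5.2 = -5
x=5: V̂ = -8 + 3.3·5 = 8.5; e = 11.5 − 8.5 = 3
x=6: V̂ = -8 + 3.3·6 = 11.8; e = 5.8 − 11.8 = -6
x=7: V̂ = -8 + 3.3·7 = 15.1; e = 18.1 − 15.1 = 3
x=8: V̂ = -8 + 3.3·8 = 18.4; e = 19.4 − 18.4 = 1
Signs: + − + − + +
Runs: +×1, −×1, +×1, −×1, +×2 → 5

5 runs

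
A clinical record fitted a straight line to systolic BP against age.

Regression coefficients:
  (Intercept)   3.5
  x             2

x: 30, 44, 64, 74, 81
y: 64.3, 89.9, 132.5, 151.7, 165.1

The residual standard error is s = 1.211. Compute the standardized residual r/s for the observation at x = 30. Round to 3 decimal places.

0.661

ŷ = 3.5 + 2·30 = 63.5
r = 64.3 − 63.5 = 0.8
r/s = 0.8 / 1.211 = 0.661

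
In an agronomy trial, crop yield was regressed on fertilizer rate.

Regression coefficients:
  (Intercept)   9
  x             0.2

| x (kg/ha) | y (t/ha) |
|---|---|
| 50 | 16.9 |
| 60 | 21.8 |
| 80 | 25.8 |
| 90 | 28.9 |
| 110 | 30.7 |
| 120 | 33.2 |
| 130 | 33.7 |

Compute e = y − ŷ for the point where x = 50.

ŷ = 9 + 0.2·50 = 19
e = 16.9 − 19 = -2.1

e = -2.1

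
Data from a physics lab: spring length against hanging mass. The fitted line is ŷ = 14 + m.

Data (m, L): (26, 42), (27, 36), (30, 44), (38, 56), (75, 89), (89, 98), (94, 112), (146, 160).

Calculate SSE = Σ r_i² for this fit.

m=26: ŷ = 14 + 26 = 40; r = 42 − 40 = 2
m=27: ŷ = 14 + 27 = 41; r = 36 − 41 = -5
m=30: ŷ = 14 + 30 = 44; r = 44 − 44 = 0
m=38: ŷ = 14 + 38 = 52; r = 56 − 52 = 4
m=75: ŷ = 14 + 75 = 89; r = 89 − 89 = 0
m=89: ŷ = 14 + 89 = 103; r = 98 − 103 = -5
m=94: ŷ = 14 + 94 = 108; r = 112 − 108 = 4
m=146: ŷ = 14 + 146 = 160; r = 160 − 160 = 0
SSE = 4 + 25 + 0 + 16 + 0 + 25 + 16 + 0 = 86

SSE = 86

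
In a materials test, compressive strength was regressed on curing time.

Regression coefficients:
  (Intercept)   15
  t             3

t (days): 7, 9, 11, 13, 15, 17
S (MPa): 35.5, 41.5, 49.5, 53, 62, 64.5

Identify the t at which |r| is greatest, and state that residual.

t = 15, r = 2

t=7: ŷ = 15 + 3·7 = 36; r = 35.5 − 36 = -0.5
t=9: ŷ = 15 + 3·9 = 42; r = 41.5 − 42 = -0.5
t=11: ŷ = 15 + 3·11 = 48; r = 49.5 − 48 = 1.5
t=13: ŷ = 15 + 3·13 = 54; r = 53 − 54 = -1
t=15: ŷ = 15 + 3·15 = 60; r = 62 − 60 = 2
t=17: ŷ = 15 + 3·17 = 66; r = 64.5 − 66 = -1.5
Largest |r| is 2 at t = 15, residual 2.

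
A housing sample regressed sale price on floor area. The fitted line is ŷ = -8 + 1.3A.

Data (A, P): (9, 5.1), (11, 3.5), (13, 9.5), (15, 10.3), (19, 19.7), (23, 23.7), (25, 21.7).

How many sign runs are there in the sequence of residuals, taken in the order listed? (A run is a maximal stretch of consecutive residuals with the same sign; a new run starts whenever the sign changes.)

6 runs

A=9: ŷ = -8 + 1.3·9 = 3.7; r = 5.1 − 3.7 = 1.4
A=11: ŷ = -8 + 1.3·11 = 6.3; r = 3.5 − 6.3 = -2.8
A=13: ŷ = -8 + 1.3·13 = 8.9; r = 9.5 − 8.9 = 0.6
A=15: ŷ = -8 + 1.3·15 = 11.5; r = 10.3 − 11.5 = -1.2
A=19: ŷ = -8 + 1.3·19 = 16.7; r = 19.7 − 16.7 = 3
A=23: ŷ = -8 + 1.3·23 = 21.9; r = 23.7 − 21.9 = 1.8
A=25: ŷ = -8 + 1.3·25 = 24.5; r = 21.7 − 24.5 = -2.8
Signs: + − + − + + −
Runs: +×1, −×1, +×1, −×1, +×2, −×1 → 6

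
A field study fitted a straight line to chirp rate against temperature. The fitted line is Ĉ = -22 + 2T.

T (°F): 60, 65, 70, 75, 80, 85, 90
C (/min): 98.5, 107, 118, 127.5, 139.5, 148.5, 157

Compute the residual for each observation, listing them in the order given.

T=60: Ĉ = -22 + 2·60 = 98; r = 98.5 − 98 = 0.5
T=65: Ĉ = -22 + 2·65 = 108; r = 107 − 108 = -1
T=70: Ĉ = -22 + 2·70 = 118; r = 118 − 118 = 0
T=75: Ĉ = -22 + 2·75 = 128; r = 127.5 − 128 = -0.5
T=80: Ĉ = -22 + 2·80 = 138; r = 139.5 − 138 = 1.5
T=85: Ĉ = -22 + 2·85 = 148; r = 148.5 − 148 = 0.5
T=90: Ĉ = -22 + 2·90 = 158; r = 157 − 158 = -1

0.5, -1, 0, -0.5, 1.5, 0.5, -1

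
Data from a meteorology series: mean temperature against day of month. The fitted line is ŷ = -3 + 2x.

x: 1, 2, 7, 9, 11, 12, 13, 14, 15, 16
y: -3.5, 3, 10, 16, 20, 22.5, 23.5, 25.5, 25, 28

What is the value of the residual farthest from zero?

r = -2.5

x=1: ŷ = -3 + 2·1 = -1; r = -3.5 − (-1) = -2.5
x=2: ŷ = -3 + 2·2 = 1; r = 3 − 1 = 2
x=7: ŷ = -3 + 2·7 = 11; r = 10 − 11 = -1
x=9: ŷ = -3 + 2·9 = 15; r = 16 − 15 = 1
x=11: ŷ = -3 + 2·11 = 19; r = 20 − 19 = 1
x=12: ŷ = -3 + 2·12 = 21; r = 22.5 − 21 = 1.5
x=13: ŷ = -3 + 2·13 = 23; r = 23.5 − 23 = 0.5
x=14: ŷ = -3 + 2·14 = 25; r = 25.5 − 25 = 0.5
x=15: ŷ = -3 + 2·15 = 27; r = 25 − 27 = -2
x=16: ŷ = -3 + 2·16 = 29; r = 28 − 29 = -1
Largest |r| is 2.5 at x = 1, residual -2.5.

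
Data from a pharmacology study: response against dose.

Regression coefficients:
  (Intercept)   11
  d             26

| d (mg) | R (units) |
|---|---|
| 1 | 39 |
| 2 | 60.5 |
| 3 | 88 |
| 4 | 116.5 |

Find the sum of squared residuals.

SSE = 13.5

d=1: ŷ = 11 + 26·1 = 37; e = 39 − 37 = 2
d=2: ŷ = 11 + 26·2 = 63; e = 60.5 − 63 = -2.5
d=3: ŷ = 11 + 26·3 = 89; e = 88 − 89 = -1
d=4: ŷ = 11 + 26·4 = 115; e = 116.5 − 115 = 1.5
SSE = 4 + 6.25 + 1 + 2.25 = 13.5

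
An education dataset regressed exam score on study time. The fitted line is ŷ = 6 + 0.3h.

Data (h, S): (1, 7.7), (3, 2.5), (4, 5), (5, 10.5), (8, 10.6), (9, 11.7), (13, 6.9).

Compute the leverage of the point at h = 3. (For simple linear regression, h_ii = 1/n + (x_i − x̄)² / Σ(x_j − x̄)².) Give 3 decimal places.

h = 0.241

h̄ = (1 + 3 + 4 + 5 + 8 + 9 + 13)/7 = 6.14286
Σ(h − h̄)² = 26.449 + 9.87755 + 4.59184 + 1.30612 + 3.44898 + 8.16327 + 47.0204 = 100.857
h = 1/7 + (-3.14286)²/100.857 = 0.142857 + 0.0979361 = 0.241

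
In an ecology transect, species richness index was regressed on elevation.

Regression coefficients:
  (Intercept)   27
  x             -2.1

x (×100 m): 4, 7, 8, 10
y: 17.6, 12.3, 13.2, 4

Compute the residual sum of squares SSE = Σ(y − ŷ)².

SSE = 14

x=4: ŷ = 27 − 2.1·4 = 18.6; r = 17.6 − 18.6 = -1
x=7: ŷ = 27 − 2.1·7 = 12.3; r = 12.3 − 12.3 = 0
x=8: ŷ = 27 − 2.1·8 = 10.2; r = 13.2 − 10.2 = 3
x=10: ŷ = 27 − 2.1·10 = 6; r = 4 − 6 = -2
SSE = 1 + 0 + 9 + 4 = 14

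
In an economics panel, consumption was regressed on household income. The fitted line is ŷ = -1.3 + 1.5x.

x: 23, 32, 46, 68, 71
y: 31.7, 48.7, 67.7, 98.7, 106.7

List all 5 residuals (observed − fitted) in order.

x=23: ŷ = -1.3 + 1.5·23 = 33.2; r = 31.7 − 33.2 = -1.5
x=32: ŷ = -1.3 + 1.5·32 = 46.7; r = 48.7 − 46.7 = 2
x=46: ŷ = -1.3 + 1.5·46 = 67.7; r = 67.7 − 67.7 = 0
x=68: ŷ = -1.3 + 1.5·68 = 100.7; r = 98.7 − 100.7 = -2
x=71: ŷ = -1.3 + 1.5·71 = 105.2; r = 106.7 − 105.2 = 1.5

-1.5, 2, 0, -2, 1.5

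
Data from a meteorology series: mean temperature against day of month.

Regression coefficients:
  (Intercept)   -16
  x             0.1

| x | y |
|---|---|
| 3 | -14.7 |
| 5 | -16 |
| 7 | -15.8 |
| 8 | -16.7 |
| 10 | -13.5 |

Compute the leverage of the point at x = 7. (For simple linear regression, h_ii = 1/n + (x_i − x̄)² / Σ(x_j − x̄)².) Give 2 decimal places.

h = 0.21

x̄ = (3 + 5 + 7 + 8 + 10)/5 = 6.6
Σ(x − x̄)² = 12.96 + 2.56 + 0.16 + 1.96 + 11.56 = 29.2
h = 1/5 + (0.4)²/29.2 = 0.2 + 0.00547945 = 0.21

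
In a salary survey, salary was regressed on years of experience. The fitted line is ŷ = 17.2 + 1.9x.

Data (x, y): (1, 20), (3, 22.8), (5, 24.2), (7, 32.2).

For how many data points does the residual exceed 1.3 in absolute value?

2

x=1: ŷ = 17.2 + 1.9·1 = 19.1; r = 20 − 19.1 = 0.9
x=3: ŷ = 17.2 + 1.9·3 = 22.9; r = 22.8 − 22.9 = -0.1
x=5: ŷ = 17.2 + 1.9·5 = 26.7; r = 24.2 − 26.7 = -2.5
x=7: ŷ = 17.2 + 1.9·7 = 30.5; r = 32.2 − 30.5 = 1.7
|r| > 1.3: x=5 (|r|=2.5), x=7 (|r|=1.7) → 2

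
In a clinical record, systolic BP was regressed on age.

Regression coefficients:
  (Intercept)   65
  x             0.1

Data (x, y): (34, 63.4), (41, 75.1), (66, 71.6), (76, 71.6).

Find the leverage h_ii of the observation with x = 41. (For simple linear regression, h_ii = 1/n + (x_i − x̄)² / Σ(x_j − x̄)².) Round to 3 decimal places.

h = 0.397

x̄ = (34 + 41 + 66 + 76)/4 = 54.25
Σ(x − x̄)² = 410.062 + 175.562 + 138.062 + 473.062 = 1196.75
h = 1/4 + (-13.25)²/1196.75 = 0.25 + 0.146699 = 0.397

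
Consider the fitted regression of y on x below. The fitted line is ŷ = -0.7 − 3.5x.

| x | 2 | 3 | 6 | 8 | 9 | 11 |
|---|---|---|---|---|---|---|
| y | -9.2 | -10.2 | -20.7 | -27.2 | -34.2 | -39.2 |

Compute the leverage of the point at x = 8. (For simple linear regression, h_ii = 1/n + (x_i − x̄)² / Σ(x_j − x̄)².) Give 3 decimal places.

h = 0.203

x̄ = (2 + 3 + 6 + 8 + 9 + 11)/6 = 6.5
Σ(x − x̄)² = 20.25 + 12.25 + 0.25 + 2.25 + 6.25 + 20.25 = 61.5
h = 1/6 + (1.5)²/61.5 = 0.166667 + 0.0365854 = 0.203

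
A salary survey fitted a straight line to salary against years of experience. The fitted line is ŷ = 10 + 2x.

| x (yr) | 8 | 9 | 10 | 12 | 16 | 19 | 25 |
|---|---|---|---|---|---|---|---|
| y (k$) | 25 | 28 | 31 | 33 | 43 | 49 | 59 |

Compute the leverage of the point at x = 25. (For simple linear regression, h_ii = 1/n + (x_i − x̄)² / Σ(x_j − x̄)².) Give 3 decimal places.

h = 0.653

x̄ = (8 + 9 + 10 + 12 + 16 + 19 + 25)/7 = 14.1429
Σ(x − x̄)² = 37.7347 + 26.449 + 17.1633 + 4.59184 + 3.44898 + 23.5918 + 117.878 = 230.857
h = 1/7 + (10.8571)²/230.857 = 0.142857 + 0.510608 = 0.653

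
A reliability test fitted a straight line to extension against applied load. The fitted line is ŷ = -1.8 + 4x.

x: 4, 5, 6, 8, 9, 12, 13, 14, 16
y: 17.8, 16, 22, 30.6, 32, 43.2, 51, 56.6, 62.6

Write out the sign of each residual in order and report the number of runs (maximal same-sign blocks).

x=4: ŷ = -1.8 + 4·4 = 14.2; e = 17.8 − 14.2 = 3.6
x=5: ŷ = -1.8 + 4·5 = 18.2; e = 16 − 18.2 = -2.2
x=6: ŷ = -1.8 + 4·6 = 22.2; e = 22 − 22.2 = -0.2
x=8: ŷ = -1.8 + 4·8 = 30.2; e = 30.6 − 30.2 = 0.4
x=9: ŷ = -1.8 + 4·9 = 34.2; e = 32 − 34.2 = -2.2
x=12: ŷ = -1.8 + 4·12 = 46.2; e = 43.2 − 46.2 = -3
x=13: ŷ = -1.8 + 4·13 = 50.2; e = 51 − 50.2 = 0.8
x=14: ŷ = -1.8 + 4·14 = 54.2; e = 56.6 − 54.2 = 2.4
x=16: ŷ = -1.8 + 4·16 = 62.2; e = 62.6 − 62.2 = 0.4
Signs: + − − + − − + + +
Runs: +×1, −×2, +×1, −×2, +×3 → 5

5 runs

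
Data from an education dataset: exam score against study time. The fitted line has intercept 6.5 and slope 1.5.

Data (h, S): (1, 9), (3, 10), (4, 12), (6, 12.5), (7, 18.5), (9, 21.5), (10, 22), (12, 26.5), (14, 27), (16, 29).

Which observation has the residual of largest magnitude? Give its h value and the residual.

h = 6, e = -3

h=1: Ŝ = 6.5 + 1.5·1 = 8; e = 9 − 8 = 1
h=3: Ŝ = 6.5 + 1.5·3 = 11; e = 10 − 11 = -1
h=4: Ŝ = 6.5 + 1.5·4 = 12.5; e = 12 − 12.5 = -0.5
h=6: Ŝ = 6.5 + 1.5·6 = 15.5; e = 12.5 − 15.5 = -3
h=7: Ŝ = 6.5 + 1.5·7 = 17; e = 18.5 − 17 = 1.5
h=9: Ŝ = 6.5 + 1.5·9 = 20; e = 21.5 − 20 = 1.5
h=10: Ŝ = 6.5 + 1.5·10 = 21.5; e = 22 − 21.5 = 0.5
h=12: Ŝ = 6.5 + 1.5·12 = 24.5; e = 26.5 − 24.5 = 2
h=14: Ŝ = 6.5 + 1.5·14 = 27.5; e = 27 − 27.5 = -0.5
h=16: Ŝ = 6.5 + 1.5·16 = 30.5; e = 29 − 30.5 = -1.5
Largest |e| is 3 at h = 6, residual -3.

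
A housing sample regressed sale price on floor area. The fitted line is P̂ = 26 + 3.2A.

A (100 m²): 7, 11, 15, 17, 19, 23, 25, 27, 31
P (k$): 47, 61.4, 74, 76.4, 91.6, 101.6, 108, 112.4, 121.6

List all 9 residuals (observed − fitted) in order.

A=7: P̂ = 26 + 3.2·7 = 48.4; e = 47 − 48.4 = -1.4
A=11: P̂ = 26 + 3.2·11 = 61.2; e = 61.4 − 61.2 = 0.2
A=15: P̂ = 26 + 3.2·15 = 74; e = 74 − 74 = 0
A=17: P̂ = 26 + 3.2·17 = 80.4; e = 76.4 − 80.4 = -4
A=19: P̂ = 26 + 3.2·19 = 86.8; e = 91.6 − 86.8 = 4.8
A=23: P̂ = 26 + 3.2·23 = 99.6; e = 101.6 − 99.6 = 2
A=25: P̂ = 26 + 3.2·25 = 106; e = 108 − 106 = 2
A=27: P̂ = 26 + 3.2·27 = 112.4; e = 112.4 − 112.4 = 0
A=31: P̂ = 26 + 3.2·31 = 125.2; e = 121.6 − 125.2 = -3.6

-1.4, 0.2, 0, -4, 4.8, 2, 2, 0, -3.6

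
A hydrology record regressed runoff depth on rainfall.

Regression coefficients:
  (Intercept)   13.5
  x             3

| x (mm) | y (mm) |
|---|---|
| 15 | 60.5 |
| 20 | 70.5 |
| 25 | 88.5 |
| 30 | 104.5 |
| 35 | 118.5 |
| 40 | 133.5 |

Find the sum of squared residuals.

x=15: ŷ = 13.5 + 3·15 = 58.5; r = 60.5 − 58.5 = 2
x=20: ŷ = 13.5 + 3·20 = 73.5; r = 70.5 − 73.5 = -3
x=25: ŷ = 13.5 + 3·25 = 88.5; r = 88.5 − 88.5 = 0
x=30: ŷ = 13.5 + 3·30 = 103.5; r = 104.5 − 103.5 = 1
x=35: ŷ = 13.5 + 3·35 = 118.5; r = 118.5 − 118.5 = 0
x=40: ŷ = 13.5 + 3·40 = 133.5; r = 133.5 − 133.5 = 0
SSE = 4 + 9 + 0 + 1 + 0 + 0 = 14

SSE = 14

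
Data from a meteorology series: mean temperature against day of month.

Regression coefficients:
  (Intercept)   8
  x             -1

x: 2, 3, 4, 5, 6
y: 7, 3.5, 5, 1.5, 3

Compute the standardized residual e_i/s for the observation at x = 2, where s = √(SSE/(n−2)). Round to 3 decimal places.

x=2: ŷ = 8 − 2 = 6; e = 7 − 6 = 1
x=3: ŷ = 8 − 3 = 5; e = 3.5 − 5 = -1.5
x=4: ŷ = 8 − 4 = 4; e = 5 − 4 = 1
x=5: ŷ = 8 − 5 = 3; e = 1.5 − 3 = -1.5
x=6: ŷ = 8 − 6 = 2; e = 3 − 2 = 1
SSE = 1 + 2.25 + 1 + 2.25 + 1 = 7.5
s = √(7.5/3) = 1.58114
e/s = 1 / 1.58114 = 0.632

0.632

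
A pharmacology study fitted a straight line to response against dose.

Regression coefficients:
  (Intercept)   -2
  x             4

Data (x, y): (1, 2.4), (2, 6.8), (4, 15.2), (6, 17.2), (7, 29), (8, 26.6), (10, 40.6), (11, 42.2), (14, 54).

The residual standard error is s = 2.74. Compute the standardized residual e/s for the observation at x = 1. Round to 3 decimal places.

ŷ = -2 + 4·1 = 2
e = 2.4 − 2 = 0.4
e/s = 0.4 / 2.74 = 0.146

0.146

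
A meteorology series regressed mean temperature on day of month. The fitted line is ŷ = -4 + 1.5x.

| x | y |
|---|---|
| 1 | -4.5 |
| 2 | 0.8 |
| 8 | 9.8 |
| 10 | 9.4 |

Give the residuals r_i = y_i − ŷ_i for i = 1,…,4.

x=1: ŷ = -4 + 1.5·1 = -2.5; r = -4.5 − (-2.5) = -2
x=2: ŷ = -4 + 1.5·2 = -1; r = 0.8 − (-1) = 1.8
x=8: ŷ = -4 + 1.5·8 = 8; r = 9.8 − 8 = 1.8
x=10: ŷ = -4 + 1.5·10 = 11; r = 9.4 − 11 = -1.6

-2, 1.8, 1.8, -1.6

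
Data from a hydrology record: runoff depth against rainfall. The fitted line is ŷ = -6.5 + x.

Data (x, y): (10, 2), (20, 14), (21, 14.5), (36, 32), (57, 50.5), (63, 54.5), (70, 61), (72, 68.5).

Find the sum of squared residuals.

x=10: ŷ = -6.5 + 10 = 3.5; e = 2 − 3.5 = -1.5
x=20: ŷ = -6.5 + 20 = 13.5; e = 14 − 13.5 = 0.5
x=21: ŷ = -6.5 + 21 = 14.5; e = 14.5 − 14.5 = 0
x=36: ŷ = -6.5 + 36 = 29.5; e = 32 − 29.5 = 2.5
x=57: ŷ = -6.5 + 57 = 50.5; e = 50.5 − 50.5 = 0
x=63: ŷ = -6.5 + 63 = 56.5; e = 54.5 − 56.5 = -2
x=70: ŷ = -6.5 + 70 = 63.5; e = 61 − 63.5 = -2.5
x=72: ŷ = -6.5 + 72 = 65.5; e = 68.5 − 65.5 = 3
SSE = 2.25 + 0.25 + 0 + 6.25 + 0 + 4 + 6.25 + 9 = 28

SSE = 28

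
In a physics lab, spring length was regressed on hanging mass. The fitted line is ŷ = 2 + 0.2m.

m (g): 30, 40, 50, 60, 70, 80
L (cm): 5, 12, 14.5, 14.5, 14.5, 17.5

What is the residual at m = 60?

r = 0.5

ŷ = 2 + 0.2·60 = 14
r = 14.5 − 14 = 0.5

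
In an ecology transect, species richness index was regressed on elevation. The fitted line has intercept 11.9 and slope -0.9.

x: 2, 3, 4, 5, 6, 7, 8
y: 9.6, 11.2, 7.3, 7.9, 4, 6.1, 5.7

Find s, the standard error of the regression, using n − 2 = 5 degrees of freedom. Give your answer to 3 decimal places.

s = 1.612

x=2: ŷ = 11.9 − 0.9·2 = 10.1; r = 9.6 − 10.1 = -0.5
x=3: ŷ = 11.9 − 0.9·3 = 9.2; r = 11.2 − 9.2 = 2
x=4: ŷ = 11.9 − 0.9·4 = 8.3; r = 7.3 − 8.3 = -1
x=5: ŷ = 11.9 − 0.9·5 = 7.4; r = 7.9 − 7.4 = 0.5
x=6: ŷ = 11.9 − 0.9·6 = 6.5; r = 4 − 6.5 = -2.5
x=7: ŷ = 11.9 − 0.9·7 = 5.6; r = 6.1 − 5.6 = 0.5
x=8: ŷ = 11.9 − 0.9·8 = 4.7; r = 5.7 − 4.7 = 1
SSE = 0.25 + 4 + 1 + 0.25 + 6.25 + 0.25 + 1 = 13
s = √(13/5) = √2.6 ≈ 1.612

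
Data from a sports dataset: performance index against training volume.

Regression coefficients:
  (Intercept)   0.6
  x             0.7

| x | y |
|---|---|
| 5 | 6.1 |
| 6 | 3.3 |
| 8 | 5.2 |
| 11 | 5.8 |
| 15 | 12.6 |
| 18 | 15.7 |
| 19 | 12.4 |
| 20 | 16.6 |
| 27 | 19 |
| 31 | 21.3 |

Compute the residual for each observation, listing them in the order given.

2, -1.5, -1, -2.5, 1.5, 2.5, -1.5, 2, -0.5, -1

x=5: ŷ = 0.6 + 0.7·5 = 4.1; r = 6.1 − 4.1 = 2
x=6: ŷ = 0.6 + 0.7·6 = 4.8; r = 3.3 − 4.8 = -1.5
x=8: ŷ = 0.6 + 0.7·8 = 6.2; r = 5.2 − 6.2 = -1
x=11: ŷ = 0.6 + 0.7·11 = 8.3; r = 5.8 − 8.3 = -2.5
x=15: ŷ = 0.6 + 0.7·15 = 11.1; r = 12.6 − 11.1 = 1.5
x=18: ŷ = 0.6 + 0.7·18 = 13.2; r = 15.7 − 13.2 = 2.5
x=19: ŷ = 0.6 + 0.7·19 = 13.9; r = 12.4 − 13.9 = -1.5
x=20: ŷ = 0.6 + 0.7·20 = 14.6; r = 16.6 − 14.6 = 2
x=27: ŷ = 0.6 + 0.7·27 = 19.5; r = 19 − 19.5 = -0.5
x=31: ŷ = 0.6 + 0.7·31 = 22.3; r = 21.3 − 22.3 = -1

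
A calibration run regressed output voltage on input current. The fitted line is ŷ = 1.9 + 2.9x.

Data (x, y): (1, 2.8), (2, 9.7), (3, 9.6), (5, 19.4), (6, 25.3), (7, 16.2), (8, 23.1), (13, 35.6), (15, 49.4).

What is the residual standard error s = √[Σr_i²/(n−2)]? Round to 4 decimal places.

x=1: ŷ = 1.9 + 2.9·1 = 4.8; r = 2.8 − 4.8 = -2
x=2: ŷ = 1.9 + 2.9·2 = 7.7; r = 9.7 − 7.7 = 2
x=3: ŷ = 1.9 + 2.9·3 = 10.6; r = 9.6 − 10.6 = -1
x=5: ŷ = 1.9 + 2.9·5 = 16.4; r = 19.4 − 16.4 = 3
x=6: ŷ = 1.9 + 2.9·6 = 19.3; r = 25.3 − 19.3 = 6
x=7: ŷ = 1.9 + 2.9·7 = 22.2; r = 16.2 − 22.2 = -6
x=8: ŷ = 1.9 + 2.9·8 = 25.1; r = 23.1 − 25.1 = -2
x=13: ŷ = 1.9 + 2.9·13 = 39.6; r = 35.6 − 39.6 = -4
x=15: ŷ = 1.9 + 2.9·15 = 45.4; r = 49.4 − 45.4 = 4
SSE = 4 + 4 + 1 + 9 + 36 + 36 + 4 + 16 + 16 = 126
s = √(126/7) = √18 ≈ 4.2426

s = 4.2426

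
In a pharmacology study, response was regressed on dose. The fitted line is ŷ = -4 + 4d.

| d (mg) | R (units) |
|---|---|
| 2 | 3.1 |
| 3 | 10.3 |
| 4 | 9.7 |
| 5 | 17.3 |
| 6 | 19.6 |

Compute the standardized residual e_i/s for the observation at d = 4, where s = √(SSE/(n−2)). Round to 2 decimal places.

-1.09

d=2: ŷ = -4 + 4·2 = 4; e = 3.1 − 4 = -0.9
d=3: ŷ = -4 + 4·3 = 8; e = 10.3 − 8 = 2.3
d=4: ŷ = -4 + 4·4 = 12; e = 9.7 − 12 = -2.3
d=5: ŷ = -4 + 4·5 = 16; e = 17.3 − 16 = 1.3
d=6: ŷ = -4 + 4·6 = 20; e = 19.6 − 20 = -0.4
SSE = 0.81 + 5.29 + 5.29 + 1.69 + 0.16 = 13.24
s = √(13.24/3) = 2.10079
e/s = -2.3 / 2.10079 = -1.09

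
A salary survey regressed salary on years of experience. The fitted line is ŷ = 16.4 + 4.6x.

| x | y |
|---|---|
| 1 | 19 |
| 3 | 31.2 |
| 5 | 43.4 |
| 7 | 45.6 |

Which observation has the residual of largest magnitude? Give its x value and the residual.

x = 5, r = 4

x=1: ŷ = 16.4 + 4.6·1 = 21; r = 19 − 21 = -2
x=3: ŷ = 16.4 + 4.6·3 = 30.2; r = 31.2 − 30.2 = 1
x=5: ŷ = 16.4 + 4.6·5 = 39.4; r = 43.4 − 39.4 = 4
x=7: ŷ = 16.4 + 4.6·7 = 48.6; r = 45.6 − 48.6 = -3
Largest |r| is 4 at x = 5, residual 4.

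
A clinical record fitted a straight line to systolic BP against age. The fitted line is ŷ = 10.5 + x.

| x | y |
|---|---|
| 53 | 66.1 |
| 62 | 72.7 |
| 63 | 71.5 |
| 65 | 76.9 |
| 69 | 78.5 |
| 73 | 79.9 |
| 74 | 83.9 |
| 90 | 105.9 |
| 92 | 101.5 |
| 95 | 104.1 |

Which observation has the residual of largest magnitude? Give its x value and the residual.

x=53: ŷ = 10.5 + 53 = 63.5; r = 66.1 − 63.5 = 2.6
x=62: ŷ = 10.5 + 62 = 72.5; r = 72.7 − 72.5 = 0.2
x=63: ŷ = 10.5 + 63 = 73.5; r = 71.5 − 73.5 = -2
x=65: ŷ = 10.5 + 65 = 75.5; r = 76.9 − 75.5 = 1.4
x=69: ŷ = 10.5 + 69 = 79.5; r = 78.5 − 79.5 = -1
x=73: ŷ = 10.5 + 73 = 83.5; r = 79.9 − 83.5 = -3.6
x=74: ŷ = 10.5 + 74 = 84.5; r = 83.9 − 84.5 = -0.6
x=90: ŷ = 10.5 + 90 = 100.5; r = 105.9 − 100.5 = 5.4
x=92: ŷ = 10.5 + 92 = 102.5; r = 101.5 − 102.5 = -1
x=95: ŷ = 10.5 + 95 = 105.5; r = 104.1 − 105.5 = -1.4
Largest |r| is 5.4 at x = 90, residual 5.4.

x = 90, r = 5.4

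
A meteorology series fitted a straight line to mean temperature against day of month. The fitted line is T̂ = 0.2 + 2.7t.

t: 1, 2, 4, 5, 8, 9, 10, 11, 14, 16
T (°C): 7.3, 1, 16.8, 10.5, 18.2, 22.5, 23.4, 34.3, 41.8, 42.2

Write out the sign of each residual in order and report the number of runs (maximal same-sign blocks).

t=1: T̂ = 0.2 + 2.7·1 = 2.9; e = 7.3 − 2.9 = 4.4
t=2: T̂ = 0.2 + 2.7·2 = 5.6; e = 1 − 5.6 = -4.6
t=4: T̂ = 0.2 + 2.7·4 = 11; e = 16.8 − 11 = 5.8
t=5: T̂ = 0.2 + 2.7·5 = 13.7; e = 10.5 − 13.7 = -3.2
t=8: T̂ = 0.2 + 2.7·8 = 21.8; e = 18.2 − 21.8 = -3.6
t=9: T̂ = 0.2 + 2.7·9 = 24.5; e = 22.5 − 24.5 = -2
t=10: T̂ = 0.2 + 2.7·10 = 27.2; e = 23.4 − 27.2 = -3.8
t=11: T̂ = 0.2 + 2.7·11 = 29.9; e = 34.3 − 29.9 = 4.4
t=14: T̂ = 0.2 + 2.7·14 = 38; e = 41.8 − 38 = 3.8
t=16: T̂ = 0.2 + 2.7·16 = 43.4; e = 42.2 − 43.4 = -1.2
Signs: + − + − − − − + + −
Runs: +×1, −×1, +×1, −×4, +×2, −×1 → 6

6 runs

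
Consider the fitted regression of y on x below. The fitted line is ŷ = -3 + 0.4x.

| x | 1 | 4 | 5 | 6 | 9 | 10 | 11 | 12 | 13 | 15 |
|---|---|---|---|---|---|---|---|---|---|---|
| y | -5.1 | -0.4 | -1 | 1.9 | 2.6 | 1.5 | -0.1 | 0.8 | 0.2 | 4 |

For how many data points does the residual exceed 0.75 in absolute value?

x=1: ŷ = -3 + 0.4·1 = -2.6; r = -5.1 − (-2.6) = -2.5
x=4: ŷ = -3 + 0.4·4 = -1.4; r = -0.4 − (-1.4) = 1
x=5: ŷ = -3 + 0.4·5 = -1; r = -1 − (-1) = 0
x=6: ŷ = -3 + 0.4·6 = -0.6; r = 1.9 − (-0.6) = 2.5
x=9: ŷ = -3 + 0.4·9 = 0.6; r = 2.6 − 0.6 = 2
x=10: ŷ = -3 + 0.4·10 = 1; r = 1.5 − 1 = 0.5
x=11: ŷ = -3 + 0.4·11 = 1.4; r = -0.1 − 1.4 = -1.5
x=12: ŷ = -3 + 0.4·12 = 1.8; r = 0.8 − 1.8 = -1
x=13: ŷ = -3 + 0.4·13 = 2.2; r = 0.2 − 2.2 = -2
x=15: ŷ = -3 + 0.4·15 = 3; r = 4 − 3 = 1
|r| > 0.75: x=1 (|r|=2.5), x=4 (|r|=1), x=6 (|r|=2.5), x=9 (|r|=2), x=11 (|r|=1.5), x=12 (|r|=1), x=13 (|r|=2), x=15 (|r|=1) → 8

8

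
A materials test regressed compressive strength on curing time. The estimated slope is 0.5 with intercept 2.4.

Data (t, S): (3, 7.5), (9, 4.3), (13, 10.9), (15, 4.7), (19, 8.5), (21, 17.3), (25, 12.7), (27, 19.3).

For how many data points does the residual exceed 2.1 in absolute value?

t=3: ŷ = 2.4 + 0.5·3 = 3.9; r = 7.5 − 3.9 = 3.6
t=9: ŷ = 2.4 + 0.5·9 = 6.9; r = 4.3 − 6.9 = -2.6
t=13: ŷ = 2.4 + 0.5·13 = 8.9; r = 10.9 − 8.9 = 2
t=15: ŷ = 2.4 + 0.5·15 = 9.9; r = 4.7 − 9.9 = -5.2
t=19: ŷ = 2.4 + 0.5·19 = 11.9; r = 8.5 − 11.9 = -3.4
t=21: ŷ = 2.4 + 0.5·21 = 12.9; r = 17.3 − 12.9 = 4.4
t=25: ŷ = 2.4 + 0.5·25 = 14.9; r = 12.7 − 14.9 = -2.2
t=27: ŷ = 2.4 + 0.5·27 = 15.9; r = 19.3 − 15.9 = 3.4
|r| > 2.1: t=3 (|r|=3.6), t=9 (|r|=2.6), t=15 (|r|=5.2), t=19 (|r|=3.4), t=21 (|r|=4.4), t=25 (|r|=2.2), t=27 (|r|=3.4) → 7

7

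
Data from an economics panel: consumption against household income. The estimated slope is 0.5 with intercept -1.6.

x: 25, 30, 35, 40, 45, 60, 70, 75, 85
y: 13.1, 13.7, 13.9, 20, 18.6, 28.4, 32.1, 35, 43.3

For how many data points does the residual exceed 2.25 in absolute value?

2

x=25: ŷ = -1.6 + 0.5·25 = 10.9; e = 13.1 − 10.9 = 2.2
x=30: ŷ = -1.6 + 0.5·30 = 13.4; e = 13.7 − 13.4 = 0.3
x=35: ŷ = -1.6 + 0.5·35 = 15.9; e = 13.9 − 15.9 = -2
x=40: ŷ = -1.6 + 0.5·40 = 18.4; e = 20 − 18.4 = 1.6
x=45: ŷ = -1.6 + 0.5·45 = 20.9; e = 18.6 − 20.9 = -2.3
x=60: ŷ = -1.6 + 0.5·60 = 28.4; e = 28.4 − 28.4 = 0
x=70: ŷ = -1.6 + 0.5·70 = 33.4; e = 32.1 − 33.4 = -1.3
x=75: ŷ = -1.6 + 0.5·75 = 35.9; e = 35 − 35.9 = -0.9
x=85: ŷ = -1.6 + 0.5·85 = 40.9; e = 43.3 − 40.9 = 2.4
|e| > 2.25: x=45 (|e|=2.3), x=85 (|e|=2.4) → 2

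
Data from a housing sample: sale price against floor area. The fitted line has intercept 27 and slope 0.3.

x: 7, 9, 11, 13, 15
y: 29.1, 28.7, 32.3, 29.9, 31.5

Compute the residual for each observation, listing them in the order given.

x=7: ŷ = 27 + 0.3·7 = 29.1; e = 29.1 − 29.1 = 0
x=9: ŷ = 27 + 0.3·9 = 29.7; e = 28.7 − 29.7 = -1
x=11: ŷ = 27 + 0.3·11 = 30.3; e = 32.3 − 30.3 = 2
x=13: ŷ = 27 + 0.3·13 = 30.9; e = 29.9 − 30.9 = -1
x=15: ŷ = 27 + 0.3·15 = 31.5; e = 31.5 − 31.5 = 0

0, -1, 2, -1, 0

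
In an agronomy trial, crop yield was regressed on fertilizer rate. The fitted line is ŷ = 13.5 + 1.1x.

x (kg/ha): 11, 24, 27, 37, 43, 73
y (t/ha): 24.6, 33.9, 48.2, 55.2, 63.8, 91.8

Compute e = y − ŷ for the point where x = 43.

ŷ = 13.5 + 1.1·43 = 60.8
e = 63.8 − 60.8 = 3

e = 3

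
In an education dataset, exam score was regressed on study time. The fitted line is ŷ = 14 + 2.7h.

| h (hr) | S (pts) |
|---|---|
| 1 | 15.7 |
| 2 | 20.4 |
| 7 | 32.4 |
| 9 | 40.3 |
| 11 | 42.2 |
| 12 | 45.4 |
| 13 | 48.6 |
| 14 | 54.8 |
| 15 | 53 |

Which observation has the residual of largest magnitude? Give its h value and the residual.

h = 14, e = 3

h=1: ŷ = 14 + 2.7·1 = 16.7; e = 15.7 − 16.7 = -1
h=2: ŷ = 14 + 2.7·2 = 19.4; e = 20.4 − 19.4 = 1
h=7: ŷ = 14 + 2.7·7 = 32.9; e = 32.4 − 32.9 = -0.5
h=9: ŷ = 14 + 2.7·9 = 38.3; e = 40.3 − 38.3 = 2
h=11: ŷ = 14 + 2.7·11 = 43.7; e = 42.2 − 43.7 = -1.5
h=12: ŷ = 14 + 2.7·12 = 46.4; e = 45.4 − 46.4 = -1
h=13: ŷ = 14 + 2.7·13 = 49.1; e = 48.6 − 49.1 = -0.5
h=14: ŷ = 14 + 2.7·14 = 51.8; e = 54.8 − 51.8 = 3
h=15: ŷ = 14 + 2.7·15 = 54.5; e = 53 − 54.5 = -1.5
Largest |e| is 3 at h = 14, residual 3.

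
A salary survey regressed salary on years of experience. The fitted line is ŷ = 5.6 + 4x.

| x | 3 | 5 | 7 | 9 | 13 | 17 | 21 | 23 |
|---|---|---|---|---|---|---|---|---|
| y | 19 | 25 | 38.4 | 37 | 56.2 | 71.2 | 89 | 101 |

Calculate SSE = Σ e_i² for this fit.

x=3: ŷ = 5.6 + 4·3 = 17.6; e = 19 − 17.6 = 1.4
x=5: ŷ = 5.6 + 4·5 = 25.6; e = 25 − 25.6 = -0.6
x=7: ŷ = 5.6 + 4·7 = 33.6; e = 38.4 − 33.6 = 4.8
x=9: ŷ = 5.6 + 4·9 = 41.6; e = 37 − 41.6 = -4.6
x=13: ŷ = 5.6 + 4·13 = 57.6; e = 56.2 − 57.6 = -1.4
x=17: ŷ = 5.6 + 4·17 = 73.6; e = 71.2 − 73.6 = -2.4
x=21: ŷ = 5.6 + 4·21 = 89.6; e = 89 − 89.6 = -0.6
x=23: ŷ = 5.6 + 4·23 = 97.6; e = 101 − 97.6 = 3.4
SSE = 1.96 + 0.36 + 23.04 + 21.16 + 1.96 + 5.76 + 0.36 + 11.56 = 66.16

SSE = 66.16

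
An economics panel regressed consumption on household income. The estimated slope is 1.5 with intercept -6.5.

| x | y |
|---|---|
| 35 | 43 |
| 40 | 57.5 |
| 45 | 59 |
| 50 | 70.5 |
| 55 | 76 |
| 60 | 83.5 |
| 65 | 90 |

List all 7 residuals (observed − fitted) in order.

x=35: ŷ = -6.5 + 1.5·35 = 46; e = 43 − 46 = -3
x=40: ŷ = -6.5 + 1.5·40 = 53.5; e = 57.5 − 53.5 = 4
x=45: ŷ = -6.5 + 1.5·45 = 61; e = 59 − 61 = -2
x=50: ŷ = -6.5 + 1.5·50 = 68.5; e = 70.5 − 68.5 = 2
x=55: ŷ = -6.5 + 1.5·55 = 76; e = 76 − 76 = 0
x=60: ŷ = -6.5 + 1.5·60 = 83.5; e = 83.5 − 83.5 = 0
x=65: ŷ = -6.5 + 1.5·65 = 91; e = 90 − 91 = -1

-3, 4, -2, 2, 0, 0, -1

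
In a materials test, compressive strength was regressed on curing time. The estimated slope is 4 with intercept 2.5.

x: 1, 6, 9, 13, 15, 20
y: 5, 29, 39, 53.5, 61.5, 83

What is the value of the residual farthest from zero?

x=1: ŷ = 2.5 + 4·1 = 6.5; r = 5 − 6.5 = -1.5
x=6: ŷ = 2.5 + 4·6 = 26.5; r = 29 − 26.5 = 2.5
x=9: ŷ = 2.5 + 4·9 = 38.5; r = 39 − 38.5 = 0.5
x=13: ŷ = 2.5 + 4·13 = 54.5; r = 53.5 − 54.5 = -1
x=15: ŷ = 2.5 + 4·15 = 62.5; r = 61.5 − 62.5 = -1
x=20: ŷ = 2.5 + 4·20 = 82.5; r = 83 − 82.5 = 0.5
Largest |r| is 2.5 at x = 6, residual 2.5.

r = 2.5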